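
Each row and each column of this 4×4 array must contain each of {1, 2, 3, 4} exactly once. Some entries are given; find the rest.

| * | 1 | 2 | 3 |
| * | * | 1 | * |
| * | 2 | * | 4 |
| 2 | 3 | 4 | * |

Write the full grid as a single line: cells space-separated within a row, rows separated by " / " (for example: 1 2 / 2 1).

4 1 2 3 / 3 4 1 2 / 1 2 3 4 / 2 3 4 1

(r1,c1) = 4
(r2,c1) = 3
(r2,c2) = 4
(r2,c4) = 2
(r3,c1) = 1
(r3,c3) = 3
(r4,c4) = 1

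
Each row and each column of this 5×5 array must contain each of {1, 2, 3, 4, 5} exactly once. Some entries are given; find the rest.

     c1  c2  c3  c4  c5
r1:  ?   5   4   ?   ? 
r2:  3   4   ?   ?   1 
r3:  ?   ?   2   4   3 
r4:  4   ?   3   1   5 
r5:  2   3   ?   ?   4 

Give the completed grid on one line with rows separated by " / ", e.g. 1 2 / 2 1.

1 5 4 3 2 / 3 4 5 2 1 / 5 1 2 4 3 / 4 2 3 1 5 / 2 3 1 5 4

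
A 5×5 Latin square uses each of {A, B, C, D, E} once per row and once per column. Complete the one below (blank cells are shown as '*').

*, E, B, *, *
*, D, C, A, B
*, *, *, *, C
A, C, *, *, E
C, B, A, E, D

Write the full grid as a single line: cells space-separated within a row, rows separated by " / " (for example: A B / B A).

D E B C A / E D C A B / B A E D C / A C D B E / C B A E D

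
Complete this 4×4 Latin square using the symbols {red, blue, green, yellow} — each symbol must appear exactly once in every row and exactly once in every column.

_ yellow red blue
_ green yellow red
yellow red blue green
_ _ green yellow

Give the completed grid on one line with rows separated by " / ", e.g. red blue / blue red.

green yellow red blue / blue green yellow red / yellow red blue green / red blue green yellow

(r1,c1): row 1 has {red,blue,yellow}; column 1 has {yellow}, so it must be green.
(r2,c1): row 2 has {red,green,yellow}; column 1 has {green,yellow}, so it must be blue.
(r4,c1): row 4 has {green,yellow}; column 1 has {blue,green,yellow}, so it must be red.
(r4,c2): row 4 has {red,green,yellow}; column 2 has {red,green,yellow}, so it must be blue.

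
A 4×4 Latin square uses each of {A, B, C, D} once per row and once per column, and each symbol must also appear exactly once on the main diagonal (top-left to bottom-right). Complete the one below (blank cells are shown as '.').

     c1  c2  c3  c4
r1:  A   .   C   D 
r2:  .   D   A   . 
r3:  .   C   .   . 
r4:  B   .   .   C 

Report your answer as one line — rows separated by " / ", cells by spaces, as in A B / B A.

A B C D / C D A B / D C B A / B A D C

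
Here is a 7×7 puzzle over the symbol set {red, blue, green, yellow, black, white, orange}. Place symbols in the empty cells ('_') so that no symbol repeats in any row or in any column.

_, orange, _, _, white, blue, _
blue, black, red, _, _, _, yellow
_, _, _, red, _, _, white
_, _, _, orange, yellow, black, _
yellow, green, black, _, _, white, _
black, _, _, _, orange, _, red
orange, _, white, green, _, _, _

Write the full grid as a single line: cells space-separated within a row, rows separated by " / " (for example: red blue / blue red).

(r2,c4) = white
(r2,c5) = green
(r2,c6) = orange
(r3,c1) = green
(r3,c6) = yellow
(r5,c4) = blue
(r5,c5) = red
(r5,c7) = orange
(r6,c4) = yellow
(r6,c6) = green
(r7,c6) = red
(r1,c1) = red
(r1,c4) = black
(r1,c7) = green
(r3,c2) = blue
(r3,c3) = orange
(r3,c5) = black
(r4,c1) = white
(r4,c2) = red
(r4,c7) = blue
(r6,c2) = white
(r6,c3) = blue
(r7,c2) = yellow
(r7,c5) = blue
(r7,c7) = black
(r1,c3) = yellow
(r4,c3) = green

red orange yellow black white blue green / blue black red white green orange yellow / green blue orange red black yellow white / white red green orange yellow black blue / yellow green black blue red white orange / black white blue yellow orange green red / orange yellow white green blue red black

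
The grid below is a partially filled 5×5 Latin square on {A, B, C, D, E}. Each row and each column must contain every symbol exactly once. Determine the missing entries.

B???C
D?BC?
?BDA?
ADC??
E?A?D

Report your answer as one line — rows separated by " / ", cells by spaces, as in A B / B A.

(r1,c3): row 1 has {B,C}; column 3 has {A,B,C,D}, so it must be E.
(r1,c4): row 1 has {B,C,E}; column 4 has {A,C}, so it must be D.
(r3,c1): row 3 has {A,B,D}; column 1 has {A,B,D,E}, so it must be C.
(r3,c5): row 3 has {A,B,C,D}; column 5 has {C,D}, so it must be E.
(r4,c5): row 4 has {A,C,D}; column 5 has {C,D,E}, so it must be B.
(r5,c2): row 5 has {A,D,E}; column 2 has {B,D}, so it must be C.
(r5,c4): row 5 has {A,C,D,E}; column 4 has {A,C,D}, so it must be B.
(r1,c2): row 1 has {B,C,D,E}; column 2 has {B,C,D}, so it must be A.
(r2,c2): row 2 has {B,C,D}; column 2 has {A,B,C,D}, so it must be E.
(r2,c5): row 2 has {B,C,D,E}; column 5 has {B,C,D,E}, so it must be A.
(r4,c4): row 4 has {A,B,C,D}; column 4 has {A,B,C,D}, so it must be E.

B A E D C / D E B C A / C B D A E / A D C E B / E C A B D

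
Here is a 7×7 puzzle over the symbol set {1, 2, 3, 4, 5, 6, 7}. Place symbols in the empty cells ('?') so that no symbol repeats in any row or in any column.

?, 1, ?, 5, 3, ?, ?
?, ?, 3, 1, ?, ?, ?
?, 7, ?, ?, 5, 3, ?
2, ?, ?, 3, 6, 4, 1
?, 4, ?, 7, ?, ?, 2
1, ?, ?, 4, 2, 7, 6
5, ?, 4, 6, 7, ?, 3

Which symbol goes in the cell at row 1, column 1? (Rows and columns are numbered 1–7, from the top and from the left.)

row 2 has {1,3}; column 5 has {2,3,5,6,7} — only 4 is left for (r2,c5).
row 3 has {3,5,7}; column 4 has {1,3,4,5,6,7} — only 2 is left for (r3,c4).
row 3 has {2,3,5,7}; column 7 has {1,2,3,6} — only 4 is left for (r3,c7).
row 4 has {1,2,3,4,6}; column 2 has {1,4,7} — only 5 is left for (r4,c2).
row 4 has {1,2,3,4,5,6}; column 3 has {3,4} — only 7 is left for (r4,c3).
row 5 has {2,4,7}; column 5 has {2,3,4,5,6,7} — only 1 is left for (r5,c5).
row 6 has {1,2,4,6,7}; column 2 has {1,4,5,7} — only 3 is left for (r6,c2).
row 6 has {1,2,3,4,6,7}; column 3 has {3,4,7} — only 5 is left for (r6,c3).
row 7 has {3,4,5,6,7}; column 2 has {1,3,4,5,7} — only 2 is left for (r7,c2).
row 7 has {2,3,4,5,6,7}; column 6 has {3,4,7} — only 1 is left for (r7,c6).
row 1 has {1,3,5}; column 7 has {1,2,3,4,6} — only 7 is left for (r1,c7).
row 2 has {1,3,4}; column 2 has {1,2,3,4,5,7} — only 6 is left for (r2,c2).
row 2 has {1,3,4,6}; column 7 has {1,2,3,4,6,7} — only 5 is left for (r2,c7).
row 3 has {2,3,4,5,7}; column 1 has {1,2,5} — only 6 is left for (r3,c1).
row 3 has {2,3,4,5,6,7}; column 3 has {3,4,5,7} — only 1 is left for (r3,c3).
row 5 has {1,2,4,7}; column 1 has {1,2,5,6} — only 3 is left for (r5,c1).
row 5 has {1,2,3,4,7}; column 3 has {1,3,4,5,7} — only 6 is left for (r5,c3).
row 5 has {1,2,3,4,6,7}; column 6 has {1,3,4,7} — only 5 is left for (r5,c6).
row 1 has {1,3,5,7}; column 1 has {1,2,3,5,6} — only 4 is left for (r1,c1).

4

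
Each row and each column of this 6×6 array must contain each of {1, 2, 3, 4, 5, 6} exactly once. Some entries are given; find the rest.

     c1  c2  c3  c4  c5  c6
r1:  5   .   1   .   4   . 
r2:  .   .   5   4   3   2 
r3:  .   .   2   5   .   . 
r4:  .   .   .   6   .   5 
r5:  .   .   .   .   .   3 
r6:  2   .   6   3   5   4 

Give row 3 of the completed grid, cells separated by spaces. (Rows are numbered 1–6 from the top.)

(r1,c4) = 2
(r1,c6) = 6
(r3,c6) = 1
(r5,c3) = 4
(r5,c4) = 1
(r6,c2) = 1
(r1,c2) = 3
(r2,c2) = 6
(r3,c2) = 4
(r3,c5) = 6
(r4,c2) = 2
(r4,c3) = 3
(r4,c5) = 1
(r5,c1) = 6
(r5,c2) = 5
(r5,c5) = 2
(r2,c1) = 1
(r3,c1) = 3

3 4 2 5 6 1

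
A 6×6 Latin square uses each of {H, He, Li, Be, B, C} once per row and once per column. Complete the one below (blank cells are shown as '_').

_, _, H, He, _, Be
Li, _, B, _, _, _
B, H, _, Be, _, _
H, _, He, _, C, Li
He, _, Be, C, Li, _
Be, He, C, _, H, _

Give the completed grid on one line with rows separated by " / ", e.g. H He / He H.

row 1 has {H,He,Be}; column 1 has {H,He,Li,Be,B} — only C is left for (r1,c1).
row 1 has {H,He,Be,C}; column 5 has {H,Li,C} — only B is left for (r1,c5).
row 2 has {Li,B}; column 4 has {He,Be,C} — only H is left for (r2,c4).
row 3 has {H,Be,B}; column 3 has {H,He,Be,B,C} — only Li is left for (r3,c3).
row 3 has {H,Li,Be,B}; column 5 has {H,Li,B,C} — only He is left for (r3,c5).
row 3 has {H,He,Li,Be,B}; column 6 has {Li,Be} — only C is left for (r3,c6).
row 4 has {H,He,Li,C}; column 4 has {H,He,Be,C} — only B is left for (r4,c4).
row 5 has {He,Li,Be,C}; column 2 has {H,He} — only B is left for (r5,c2).
row 5 has {He,Li,Be,B,C}; column 6 has {Li,Be,C} — only H is left for (r5,c6).
row 6 has {H,He,Be,C}; column 4 has {H,He,Be,B,C} — only Li is left for (r6,c4).
row 6 has {H,He,Li,Be,C}; column 6 has {H,Li,Be,C} — only B is left for (r6,c6).
row 1 has {H,He,Be,B,C}; column 2 has {H,He,B} — only Li is left for (r1,c2).
row 2 has {H,Li,B}; column 5 has {H,He,Li,B,C} — only Be is left for (r2,c5).
row 2 has {H,Li,Be,B}; column 6 has {H,Li,Be,B,C} — only He is left for (r2,c6).
row 4 has {H,He,Li,B,C}; column 2 has {H,He,Li,B} — only Be is left for (r4,c2).
row 2 has {H,He,Li,Be,B}; column 2 has {H,He,Li,Be,B} — only C is left for (r2,c2).

C Li H He B Be / Li C B H Be He / B H Li Be He C / H Be He B C Li / He B Be C Li H / Be He C Li H B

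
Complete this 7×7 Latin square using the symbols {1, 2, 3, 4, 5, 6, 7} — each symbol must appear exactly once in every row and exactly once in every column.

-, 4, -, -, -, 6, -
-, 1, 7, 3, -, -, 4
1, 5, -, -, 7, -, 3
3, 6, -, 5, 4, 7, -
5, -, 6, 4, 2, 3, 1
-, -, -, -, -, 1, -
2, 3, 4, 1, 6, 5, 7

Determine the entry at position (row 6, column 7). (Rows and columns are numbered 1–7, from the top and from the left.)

6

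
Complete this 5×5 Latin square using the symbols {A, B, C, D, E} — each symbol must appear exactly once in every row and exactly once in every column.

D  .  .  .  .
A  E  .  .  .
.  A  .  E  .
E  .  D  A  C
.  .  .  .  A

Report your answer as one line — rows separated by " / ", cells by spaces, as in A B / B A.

D C A B E / A E C D B / C A B E D / E B D A C / B D E C A

(r4,c2) = B
(r1,c2) = C
(r1,c4) = B
(r1,c5) = E
(r5,c2) = D
(r5,c4) = C
(r1,c3) = A
(r2,c4) = D
(r2,c5) = B
(r3,c5) = D
(r5,c1) = B
(r5,c3) = E
(r2,c3) = C
(r3,c1) = C
(r3,c3) = B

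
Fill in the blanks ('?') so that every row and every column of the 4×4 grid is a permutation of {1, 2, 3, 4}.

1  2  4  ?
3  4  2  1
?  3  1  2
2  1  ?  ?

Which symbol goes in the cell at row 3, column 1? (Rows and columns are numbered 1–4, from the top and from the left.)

4

(r1,c4) = 3
(r3,c1) = 4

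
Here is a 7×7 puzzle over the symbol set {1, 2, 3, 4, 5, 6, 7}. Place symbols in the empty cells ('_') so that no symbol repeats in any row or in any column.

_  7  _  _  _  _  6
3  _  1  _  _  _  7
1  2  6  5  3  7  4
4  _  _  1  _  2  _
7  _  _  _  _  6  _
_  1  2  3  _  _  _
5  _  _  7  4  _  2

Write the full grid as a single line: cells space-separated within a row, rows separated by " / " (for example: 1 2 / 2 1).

Cell (r1,c1): row 1 has {6,7}; column 1 has {1,3,4,5,7} → 2.
Cell (r1,c4): row 1 has {2,6,7}; column 4 has {1,3,5,7} → 4.
Cell (r5,c4): row 5 has {6,7}; column 4 has {1,3,4,5,7} → 2.
Cell (r6,c1): row 6 has {1,2,3}; column 1 has {1,2,3,4,5,7} → 6.
Cell (r6,c7): row 6 has {1,2,3,6}; column 7 has {2,4,6,7} → 5.
Cell (r7,c3): row 7 has {2,4,5,7}; column 3 has {1,2,6} → 3.
Cell (r7,c6): row 7 has {2,3,4,5,7}; column 6 has {2,6,7} → 1.
Cell (r1,c3): row 1 has {2,4,6,7}; column 3 has {1,2,3,6} → 5.
Cell (r1,c5): row 1 has {2,4,5,6,7}; column 5 has {3,4} → 1.
Cell (r1,c6): row 1 has {1,2,4,5,6,7}; column 6 has {1,2,6,7} → 3.
Cell (r2,c4): row 2 has {1,3,7}; column 4 has {1,2,3,4,5,7} → 6.
Cell (r4,c3): row 4 has {1,2,4}; column 3 has {1,2,3,5,6} → 7.
Cell (r4,c7): row 4 has {1,2,4,7}; column 7 has {2,4,5,6,7} → 3.
Cell (r5,c3): row 5 has {2,6,7}; column 3 has {1,2,3,5,6,7} → 4.
Cell (r5,c5): row 5 has {2,4,6,7}; column 5 has {1,3,4} → 5.
Cell (r5,c7): row 5 has {2,4,5,6,7}; column 7 has {2,3,4,5,6,7} → 1.
Cell (r6,c5): row 6 has {1,2,3,5,6}; column 5 has {1,3,4,5} → 7.
Cell (r6,c6): row 6 has {1,2,3,5,6,7}; column 6 has {1,2,3,6,7} → 4.
Cell (r7,c2): row 7 has {1,2,3,4,5,7}; column 2 has {1,2,7} → 6.
Cell (r2,c5): row 2 has {1,3,6,7}; column 5 has {1,3,4,5,7} → 2.
Cell (r2,c6): row 2 has {1,2,3,6,7}; column 6 has {1,2,3,4,6,7} → 5.
Cell (r4,c2): row 4 has {1,2,3,4,7}; column 2 has {1,2,6,7} → 5.
Cell (r4,c5): row 4 has {1,2,3,4,5,7}; column 5 has {1,2,3,4,5,7} → 6.
Cell (r5,c2): row 5 has {1,2,4,5,6,7}; column 2 has {1,2,5,6,7} → 3.
Cell (r2,c2): row 2 has {1,2,3,5,6,7}; column 2 has {1,2,3,5,6,7} → 4.

2 7 5 4 1 3 6 / 3 4 1 6 2 5 7 / 1 2 6 5 3 7 4 / 4 5 7 1 6 2 3 / 7 3 4 2 5 6 1 / 6 1 2 3 7 4 5 / 5 6 3 7 4 1 2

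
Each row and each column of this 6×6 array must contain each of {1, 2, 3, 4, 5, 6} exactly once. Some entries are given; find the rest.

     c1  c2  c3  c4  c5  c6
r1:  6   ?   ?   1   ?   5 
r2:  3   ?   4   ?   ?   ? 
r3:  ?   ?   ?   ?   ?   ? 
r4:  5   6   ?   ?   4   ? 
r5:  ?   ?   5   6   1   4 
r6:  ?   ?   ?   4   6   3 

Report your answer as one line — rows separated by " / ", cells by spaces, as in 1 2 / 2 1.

6 4 3 1 2 5 / 3 1 4 2 5 6 / 4 2 6 5 3 1 / 5 6 1 3 4 2 / 2 3 5 6 1 4 / 1 5 2 4 6 3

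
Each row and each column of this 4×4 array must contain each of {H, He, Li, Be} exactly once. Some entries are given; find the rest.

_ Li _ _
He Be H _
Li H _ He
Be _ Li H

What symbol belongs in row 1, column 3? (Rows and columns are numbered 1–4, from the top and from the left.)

He

row 1 has {Li}; column 1 has {He,Li,Be} — only H is left for (r1,c1).
row 1 has {H,Li}; column 4 has {H,He} — only Be is left for (r1,c4).
row 2 has {H,He,Be}; column 4 has {H,He,Be} — only Li is left for (r2,c4).
row 3 has {H,He,Li}; column 3 has {H,Li} — only Be is left for (r3,c3).
row 4 has {H,Li,Be}; column 2 has {H,Li,Be} — only He is left for (r4,c2).
row 1 has {H,Li,Be}; column 3 has {H,Li,Be} — only He is left for (r1,c3).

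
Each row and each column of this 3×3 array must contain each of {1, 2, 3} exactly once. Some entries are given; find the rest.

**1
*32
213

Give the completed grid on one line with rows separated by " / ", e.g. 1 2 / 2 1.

3 2 1 / 1 3 2 / 2 1 3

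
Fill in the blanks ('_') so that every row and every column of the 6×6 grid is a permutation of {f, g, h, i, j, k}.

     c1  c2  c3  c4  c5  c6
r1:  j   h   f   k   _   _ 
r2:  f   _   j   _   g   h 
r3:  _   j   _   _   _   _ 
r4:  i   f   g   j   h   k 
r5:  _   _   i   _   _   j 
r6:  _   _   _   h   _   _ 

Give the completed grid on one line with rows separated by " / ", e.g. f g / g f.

j h f k i g / f k j i g h / k j h g f i / i f g j h k / h g i f k j / g i k h j f

(r1,c5) = i
(r1,c6) = g
(r2,c4) = i
(r6,c3) = k
(r2,c2) = k
(r3,c3) = h
(r5,c2) = g
(r5,c4) = f
(r5,c5) = k
(r6,c1) = g
(r6,c2) = i
(r6,c6) = f
(r3,c1) = k
(r3,c4) = g
(r3,c5) = f
(r3,c6) = i
(r5,c1) = h
(r6,c5) = j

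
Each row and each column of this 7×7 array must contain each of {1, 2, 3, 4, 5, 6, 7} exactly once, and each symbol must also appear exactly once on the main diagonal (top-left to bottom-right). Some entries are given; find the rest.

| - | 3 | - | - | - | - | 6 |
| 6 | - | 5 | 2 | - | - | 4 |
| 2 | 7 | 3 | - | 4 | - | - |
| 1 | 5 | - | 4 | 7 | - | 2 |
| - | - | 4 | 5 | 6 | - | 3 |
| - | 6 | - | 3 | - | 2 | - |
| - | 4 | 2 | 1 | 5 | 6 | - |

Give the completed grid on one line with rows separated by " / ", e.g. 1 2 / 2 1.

5 3 1 7 2 4 6 / 6 1 5 2 3 7 4 / 2 7 3 6 4 5 1 / 1 5 6 4 7 3 2 / 7 2 4 5 6 1 3 / 4 6 7 3 1 2 5 / 3 4 2 1 5 6 7

(r1,c4) = 7
(r2,c2) = 1
(r2,c5) = 3
(r2,c6) = 7
(r3,c4) = 6
(r4,c3) = 6
(r4,c6) = 3
(r5,c1) = 7
(r5,c2) = 2
(r5,c6) = 1
(r6,c5) = 1
(r7,c1) = 3
(r7,c7) = 7
(r1,c1) = 5
(r1,c3) = 1
(r1,c5) = 2
(r1,c6) = 4
(r3,c6) = 5
(r3,c7) = 1
(r6,c1) = 4
(r6,c3) = 7
(r6,c7) = 5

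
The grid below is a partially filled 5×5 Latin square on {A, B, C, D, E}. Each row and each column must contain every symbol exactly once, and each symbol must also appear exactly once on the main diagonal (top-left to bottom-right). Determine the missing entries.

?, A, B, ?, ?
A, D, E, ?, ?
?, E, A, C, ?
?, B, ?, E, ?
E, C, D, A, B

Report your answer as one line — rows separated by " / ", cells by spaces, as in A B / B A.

C A B D E / A D E B C / B E A C D / D B C E A / E C D A B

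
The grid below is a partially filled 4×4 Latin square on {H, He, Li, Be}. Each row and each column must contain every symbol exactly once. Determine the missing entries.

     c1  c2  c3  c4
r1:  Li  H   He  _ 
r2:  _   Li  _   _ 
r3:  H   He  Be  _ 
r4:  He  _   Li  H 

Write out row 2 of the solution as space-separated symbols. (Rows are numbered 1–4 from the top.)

Be Li H He

(r1,c4): row 1 has {H,He,Li}; column 4 has {H}, so it must be Be.
(r2,c1): row 2 has {Li}; column 1 has {H,He,Li}, so it must be Be.
(r2,c3): row 2 has {Li,Be}; column 3 has {He,Li,Be}, so it must be H.
(r2,c4): row 2 has {H,Li,Be}; column 4 has {H,Be}, so it must be He.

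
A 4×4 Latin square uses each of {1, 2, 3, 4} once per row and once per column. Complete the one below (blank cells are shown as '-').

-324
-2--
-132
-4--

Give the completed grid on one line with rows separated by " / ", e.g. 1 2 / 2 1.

1 3 2 4 / 3 2 4 1 / 4 1 3 2 / 2 4 1 3

Cell (r1,c1): row 1 has {2,3,4}; column 1 is empty so far → 1.
Cell (r3,c1): row 3 has {1,2,3}; column 1 has {1} → 4.
Cell (r4,c3): row 4 has {4}; column 3 has {2,3} → 1.
Cell (r4,c4): row 4 has {1,4}; column 4 has {2,4} → 3.
Cell (r2,c1): row 2 has {2}; column 1 has {1,4} → 3.
Cell (r2,c3): row 2 has {2,3}; column 3 has {1,2,3} → 4.
Cell (r2,c4): row 2 has {2,3,4}; column 4 has {2,3,4} → 1.
Cell (r4,c1): row 4 has {1,3,4}; column 1 has {1,3,4} → 2.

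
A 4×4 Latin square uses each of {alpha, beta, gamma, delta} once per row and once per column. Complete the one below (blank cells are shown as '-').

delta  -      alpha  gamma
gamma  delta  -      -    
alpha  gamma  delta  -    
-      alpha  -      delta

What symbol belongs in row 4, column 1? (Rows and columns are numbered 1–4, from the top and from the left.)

(r1,c2): row 1 has {alpha,gamma,delta}; column 2 has {alpha,gamma,delta}, so it must be beta.
(r2,c3): row 2 has {gamma,delta}; column 3 has {alpha,delta}, so it must be beta.
(r2,c4): row 2 has {beta,gamma,delta}; column 4 has {gamma,delta}, so it must be alpha.
(r3,c4): row 3 has {alpha,gamma,delta}; column 4 has {alpha,gamma,delta}, so it must be beta.
(r4,c1): row 4 has {alpha,delta}; column 1 has {alpha,gamma,delta}, so it must be beta.

beta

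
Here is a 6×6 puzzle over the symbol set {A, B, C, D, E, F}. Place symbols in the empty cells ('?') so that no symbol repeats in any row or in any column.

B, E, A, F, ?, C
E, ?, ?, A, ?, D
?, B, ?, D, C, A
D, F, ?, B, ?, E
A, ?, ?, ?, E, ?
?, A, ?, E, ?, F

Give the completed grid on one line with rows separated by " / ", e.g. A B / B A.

B E A F D C / E C B A F D / F B E D C A / D F C B A E / A D F C E B / C A D E B F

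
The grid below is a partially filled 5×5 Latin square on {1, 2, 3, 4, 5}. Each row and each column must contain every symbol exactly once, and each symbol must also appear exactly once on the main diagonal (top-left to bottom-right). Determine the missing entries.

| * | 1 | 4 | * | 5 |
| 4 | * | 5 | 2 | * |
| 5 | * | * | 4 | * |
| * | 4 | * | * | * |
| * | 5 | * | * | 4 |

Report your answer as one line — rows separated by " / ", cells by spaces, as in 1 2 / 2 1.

2 1 4 3 5 / 4 3 5 2 1 / 5 2 1 4 3 / 1 4 3 5 2 / 3 5 2 1 4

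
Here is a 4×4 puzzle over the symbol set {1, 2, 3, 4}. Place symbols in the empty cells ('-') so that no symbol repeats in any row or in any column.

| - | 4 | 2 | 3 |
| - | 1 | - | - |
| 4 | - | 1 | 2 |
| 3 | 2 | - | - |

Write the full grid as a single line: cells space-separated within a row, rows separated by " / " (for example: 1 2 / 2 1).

1 4 2 3 / 2 1 3 4 / 4 3 1 2 / 3 2 4 1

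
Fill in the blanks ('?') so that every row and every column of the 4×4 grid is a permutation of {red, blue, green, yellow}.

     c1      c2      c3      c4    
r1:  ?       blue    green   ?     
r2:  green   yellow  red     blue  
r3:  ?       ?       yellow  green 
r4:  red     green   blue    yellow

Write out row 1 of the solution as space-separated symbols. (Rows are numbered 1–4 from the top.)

yellow blue green red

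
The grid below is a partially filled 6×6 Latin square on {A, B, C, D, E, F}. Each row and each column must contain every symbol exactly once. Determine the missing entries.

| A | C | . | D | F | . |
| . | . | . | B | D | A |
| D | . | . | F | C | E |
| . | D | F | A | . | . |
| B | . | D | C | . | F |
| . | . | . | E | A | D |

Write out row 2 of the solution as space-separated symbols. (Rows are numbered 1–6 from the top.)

(r1,c6) = B
(r4,c6) = C
(r5,c5) = E
(r1,c3) = E
(r2,c3) = C
(r4,c1) = E
(r4,c5) = B
(r5,c2) = A
(r6,c3) = B
(r2,c1) = F
(r2,c2) = E

F E C B D A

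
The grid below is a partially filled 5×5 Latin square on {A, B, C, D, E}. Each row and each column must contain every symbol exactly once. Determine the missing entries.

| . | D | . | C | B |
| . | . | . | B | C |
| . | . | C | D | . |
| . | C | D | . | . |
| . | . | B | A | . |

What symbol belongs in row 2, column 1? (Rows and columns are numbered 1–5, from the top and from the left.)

(r4,c4) = E
(r4,c5) = A
(r5,c2) = E
(r5,c5) = D
(r2,c2) = A
(r2,c3) = E
(r3,c2) = B
(r3,c5) = E
(r4,c1) = B
(r5,c1) = C
(r1,c3) = A
(r2,c1) = D

D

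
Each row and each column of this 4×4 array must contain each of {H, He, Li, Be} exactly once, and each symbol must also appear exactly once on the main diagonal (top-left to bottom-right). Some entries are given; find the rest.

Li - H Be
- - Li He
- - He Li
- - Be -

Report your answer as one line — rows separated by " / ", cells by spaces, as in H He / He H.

Li He H Be / H Be Li He / Be H He Li / He Li Be H

row 1 has {H,Li,Be}; column 2 is empty so far — only He is left for (r1,c2).
row 4 has {Be}; column 4 has {He,Li,Be}; the diagonal has {He,Li} — only H is left for (r4,c4).
row 2 has {He,Li}; column 2 has {He}; the diagonal has {H,He,Li} — only Be is left for (r2,c2).
row 3 has {He,Li}; column 2 has {He,Be} — only H is left for (r3,c2).
row 4 has {H,Be}; column 1 has {Li} — only He is left for (r4,c1).
row 4 has {H,He,Be}; column 2 has {H,He,Be} — only Li is left for (r4,c2).
row 2 has {He,Li,Be}; column 1 has {He,Li} — only H is left for (r2,c1).
row 3 has {H,He,Li}; column 1 has {H,He,Li} — only Be is left for (r3,c1).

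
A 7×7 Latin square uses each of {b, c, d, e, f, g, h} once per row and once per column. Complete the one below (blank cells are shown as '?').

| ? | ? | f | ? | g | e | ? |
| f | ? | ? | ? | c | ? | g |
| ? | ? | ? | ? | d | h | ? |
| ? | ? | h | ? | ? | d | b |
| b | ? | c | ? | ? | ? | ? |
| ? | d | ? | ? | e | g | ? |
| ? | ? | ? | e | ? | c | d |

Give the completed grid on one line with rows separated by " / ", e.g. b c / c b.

(r2,c6) = b
(r4,c5) = f
(r5,c5) = h
(r5,c6) = f
(r5,c7) = e
(r6,c3) = b
(r7,c3) = g
(r7,c5) = b
(r3,c3) = e
(r5,c2) = g
(r5,c4) = d
(r7,c1) = h
(r7,c2) = f
(r2,c3) = d
(r2,c4) = h
(r6,c1) = c
(r6,c4) = f
(r6,c7) = h
(r1,c1) = d
(r1,c7) = c
(r2,c2) = e
(r3,c1) = g
(r3,c7) = f
(r4,c1) = e
(r4,c2) = c
(r4,c4) = g
(r1,c4) = b
(r3,c2) = b
(r3,c4) = c
(r1,c2) = h

d h f b g e c / f e d h c b g / g b e c d h f / e c h g f d b / b g c d h f e / c d b f e g h / h f g e b c d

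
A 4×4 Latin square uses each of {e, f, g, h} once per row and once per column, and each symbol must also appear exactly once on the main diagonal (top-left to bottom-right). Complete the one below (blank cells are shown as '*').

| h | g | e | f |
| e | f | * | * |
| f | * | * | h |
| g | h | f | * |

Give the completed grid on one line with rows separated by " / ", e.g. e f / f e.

h g e f / e f h g / f e g h / g h f e

(r2,c4) = g
(r3,c2) = e
(r3,c3) = g
(r4,c4) = e
(r2,c3) = h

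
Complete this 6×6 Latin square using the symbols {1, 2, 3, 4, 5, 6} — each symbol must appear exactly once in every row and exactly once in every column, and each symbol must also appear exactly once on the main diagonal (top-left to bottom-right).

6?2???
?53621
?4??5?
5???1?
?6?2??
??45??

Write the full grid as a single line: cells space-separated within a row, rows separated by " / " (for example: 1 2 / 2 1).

6 3 2 1 4 5 / 4 5 3 6 2 1 / 2 4 1 3 5 6 / 5 2 6 4 1 3 / 1 6 5 2 3 4 / 3 1 4 5 6 2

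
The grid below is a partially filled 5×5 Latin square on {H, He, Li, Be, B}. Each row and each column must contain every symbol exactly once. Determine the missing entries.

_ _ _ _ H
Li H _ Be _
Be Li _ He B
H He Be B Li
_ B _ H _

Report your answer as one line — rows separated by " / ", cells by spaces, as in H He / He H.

B Be He Li H / Li H B Be He / Be Li H He B / H He Be B Li / He B Li H Be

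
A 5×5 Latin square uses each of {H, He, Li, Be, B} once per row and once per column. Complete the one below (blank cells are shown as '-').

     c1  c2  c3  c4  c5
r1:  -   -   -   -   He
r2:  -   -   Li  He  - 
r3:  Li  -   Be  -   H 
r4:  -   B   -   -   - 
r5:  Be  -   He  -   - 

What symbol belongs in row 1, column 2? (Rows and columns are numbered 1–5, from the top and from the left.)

(r3,c2): row 3 has {H,Li,Be}; column 2 has {B}, so it must be He.
(r3,c4): row 3 has {H,He,Li,Be}; column 4 has {He}, so it must be B.
(r4,c3): row 4 has {B}; column 3 has {He,Li,Be}, so it must be H.
(r1,c3): row 1 has {He}; column 3 has {H,He,Li,Be}, so it must be B.
(r4,c1): row 4 has {H,B}; column 1 has {Li,Be}, so it must be He.
(r1,c1): row 1 has {He,B}; column 1 has {He,Li,Be}, so it must be H.
(r2,c1): row 2 has {He,Li}; column 1 has {H,He,Li,Be}, so it must be B.
(r2,c5): row 2 has {He,Li,B}; column 5 has {H,He}, so it must be Be.
(r4,c5): row 4 has {H,He,B}; column 5 has {H,He,Be}, so it must be Li.
(r5,c5): row 5 has {He,Be}; column 5 has {H,He,Li,Be}, so it must be B.
(r2,c2): row 2 has {He,Li,Be,B}; column 2 has {He,B}, so it must be H.
(r4,c4): row 4 has {H,He,Li,B}; column 4 has {He,B}, so it must be Be.
(r5,c2): row 5 has {He,Be,B}; column 2 has {H,He,B}, so it must be Li.
(r5,c4): row 5 has {He,Li,Be,B}; column 4 has {He,Be,B}, so it must be H.
(r1,c2): row 1 has {H,He,B}; column 2 has {H,He,Li,B}, so it must be Be.

Be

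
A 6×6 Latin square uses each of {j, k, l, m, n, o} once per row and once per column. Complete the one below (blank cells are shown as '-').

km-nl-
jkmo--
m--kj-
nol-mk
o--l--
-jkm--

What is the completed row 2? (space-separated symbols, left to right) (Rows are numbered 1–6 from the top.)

j k m o n l

At row 2, column 5: row 2 has {j,k,m,o}; column 5 has {j,l,m}; that leaves n.
At row 2, column 6: row 2 has {j,k,m,n,o}; column 6 has {k}; that leaves l.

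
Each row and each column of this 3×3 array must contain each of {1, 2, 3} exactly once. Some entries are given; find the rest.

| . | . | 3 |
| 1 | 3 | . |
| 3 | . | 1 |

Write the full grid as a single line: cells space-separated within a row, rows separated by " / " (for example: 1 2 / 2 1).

row 1 has {3}; column 1 has {1,3} — only 2 is left for (r1,c1).
row 1 has {2,3}; column 2 has {3} — only 1 is left for (r1,c2).
row 2 has {1,3}; column 3 has {1,3} — only 2 is left for (r2,c3).
row 3 has {1,3}; column 2 has {1,3} — only 2 is left for (r3,c2).

2 1 3 / 1 3 2 / 3 2 1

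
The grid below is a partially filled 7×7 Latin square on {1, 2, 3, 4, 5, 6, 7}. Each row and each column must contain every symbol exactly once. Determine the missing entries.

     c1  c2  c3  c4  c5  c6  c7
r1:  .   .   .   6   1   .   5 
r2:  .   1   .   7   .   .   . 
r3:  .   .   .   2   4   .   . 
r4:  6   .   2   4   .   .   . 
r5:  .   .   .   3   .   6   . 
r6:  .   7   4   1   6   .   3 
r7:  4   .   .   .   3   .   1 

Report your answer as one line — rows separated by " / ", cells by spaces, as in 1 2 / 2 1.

Cell (r4,c7): row 4 has {2,4,6}; column 7 has {1,3,5} → 7.
Cell (r7,c4): row 7 has {1,3,4}; column 4 has {1,2,3,4,6,7} → 5.
Cell (r3,c7): row 3 has {2,4}; column 7 has {1,3,5,7} → 6.
Cell (r4,c5): row 4 has {2,4,6,7}; column 5 has {1,3,4,6} → 5.
Cell (r2,c5): row 2 has {1,7}; column 5 has {1,3,4,5,6} → 2.
Cell (r2,c7): row 2 has {1,2,7}; column 7 has {1,3,5,6,7} → 4.
Cell (r4,c2): row 4 has {2,4,5,6,7}; column 2 has {1,7} → 3.
Cell (r4,c6): row 4 has {2,3,4,5,6,7}; column 6 has {6} → 1.
Cell (r5,c5): row 5 has {3,6}; column 5 has {1,2,3,4,5,6} → 7.
Cell (r5,c7): row 5 has {3,6,7}; column 7 has {1,3,4,5,6,7} → 2.
Cell (r3,c2): row 3 has {2,4,6}; column 2 has {1,3,7} → 5.
Cell (r5,c2): row 5 has {2,3,6,7}; column 2 has {1,3,5,7} → 4.
Cell (r1,c2): row 1 has {1,5,6}; column 2 has {1,3,4,5,7} → 2.
Cell (r7,c2): row 7 has {1,3,4,5}; column 2 has {1,2,3,4,5,7} → 6.
Cell (r7,c3): row 7 has {1,3,4,5,6}; column 3 has {2,4} → 7.
Cell (r7,c6): row 7 has {1,3,4,5,6,7}; column 6 has {1,6} → 2.
Cell (r1,c3): row 1 has {1,2,5,6}; column 3 has {2,4,7} → 3.
Cell (r3,c3): row 3 has {2,4,5,6}; column 3 has {2,3,4,7} → 1.
Cell (r5,c3): row 5 has {2,3,4,6,7}; column 3 has {1,2,3,4,7} → 5.
Cell (r6,c6): row 6 has {1,3,4,6,7}; column 6 has {1,2,6} → 5.
Cell (r1,c1): row 1 has {1,2,3,5,6}; column 1 has {4,6} → 7.
Cell (r1,c6): row 1 has {1,2,3,5,6,7}; column 6 has {1,2,5,6} → 4.
Cell (r2,c3): row 2 has {1,2,4,7}; column 3 has {1,2,3,4,5,7} → 6.
Cell (r2,c6): row 2 has {1,2,4,6,7}; column 6 has {1,2,4,5,6} → 3.
Cell (r3,c1): row 3 has {1,2,4,5,6}; column 1 has {4,6,7} → 3.
Cell (r3,c6): row 3 has {1,2,3,4,5,6}; column 6 has {1,2,3,4,5,6} → 7.
Cell (r5,c1): row 5 has {2,3,4,5,6,7}; column 1 has {3,4,6,7} → 1.
Cell (r6,c1): row 6 has {1,3,4,5,6,7}; column 1 has {1,3,4,6,7} → 2.
Cell (r2,c1): row 2 has {1,2,3,4,6,7}; column 1 has {1,2,3,4,6,7} → 5.

7 2 3 6 1 4 5 / 5 1 6 7 2 3 4 / 3 5 1 2 4 7 6 / 6 3 2 4 5 1 7 / 1 4 5 3 7 6 2 / 2 7 4 1 6 5 3 / 4 6 7 5 3 2 1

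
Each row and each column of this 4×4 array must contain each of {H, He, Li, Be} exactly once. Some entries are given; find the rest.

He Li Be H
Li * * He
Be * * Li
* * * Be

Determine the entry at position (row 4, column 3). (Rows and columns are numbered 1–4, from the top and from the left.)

Li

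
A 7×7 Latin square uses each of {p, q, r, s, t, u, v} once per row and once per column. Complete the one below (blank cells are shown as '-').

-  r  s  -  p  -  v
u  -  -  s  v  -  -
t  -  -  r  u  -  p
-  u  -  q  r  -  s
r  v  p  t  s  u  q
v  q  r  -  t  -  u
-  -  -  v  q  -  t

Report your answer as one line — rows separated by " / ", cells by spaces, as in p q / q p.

q r s u p t v / u t q s v p r / t s v r u q p / p u t q r v s / r v p t s u q / v q r p t s u / s p u v q r t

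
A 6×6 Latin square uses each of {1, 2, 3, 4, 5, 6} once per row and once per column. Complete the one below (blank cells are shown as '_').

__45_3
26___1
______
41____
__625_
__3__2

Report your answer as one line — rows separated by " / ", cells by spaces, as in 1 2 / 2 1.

6 2 4 5 1 3 / 2 6 5 3 4 1 / 3 5 1 4 2 6 / 4 1 2 6 3 5 / 1 3 6 2 5 4 / 5 4 3 1 6 2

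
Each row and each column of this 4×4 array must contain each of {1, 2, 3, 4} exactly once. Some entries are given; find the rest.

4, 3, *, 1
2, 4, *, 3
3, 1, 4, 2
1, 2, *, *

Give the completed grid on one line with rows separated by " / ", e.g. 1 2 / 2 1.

4 3 2 1 / 2 4 1 3 / 3 1 4 2 / 1 2 3 4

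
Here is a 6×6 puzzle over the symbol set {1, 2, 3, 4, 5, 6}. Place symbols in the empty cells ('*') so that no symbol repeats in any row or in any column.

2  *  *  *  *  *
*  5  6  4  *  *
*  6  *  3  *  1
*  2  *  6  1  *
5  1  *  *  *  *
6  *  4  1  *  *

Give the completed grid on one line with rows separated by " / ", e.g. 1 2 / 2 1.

(r1,c4) = 5
(r3,c1) = 4
(r4,c1) = 3
(r4,c3) = 5
(r4,c6) = 4
(r5,c4) = 2
(r6,c2) = 3
(r1,c2) = 4
(r2,c1) = 1
(r3,c3) = 2
(r3,c5) = 5
(r5,c3) = 3
(r5,c6) = 6
(r6,c5) = 2
(r6,c6) = 5
(r1,c3) = 1
(r1,c6) = 3
(r2,c5) = 3
(r2,c6) = 2
(r5,c5) = 4
(r1,c5) = 6

2 4 1 5 6 3 / 1 5 6 4 3 2 / 4 6 2 3 5 1 / 3 2 5 6 1 4 / 5 1 3 2 4 6 / 6 3 4 1 2 5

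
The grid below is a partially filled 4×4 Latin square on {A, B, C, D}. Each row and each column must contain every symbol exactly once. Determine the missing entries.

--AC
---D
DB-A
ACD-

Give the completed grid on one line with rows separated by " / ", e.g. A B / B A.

B D A C / C A B D / D B C A / A C D B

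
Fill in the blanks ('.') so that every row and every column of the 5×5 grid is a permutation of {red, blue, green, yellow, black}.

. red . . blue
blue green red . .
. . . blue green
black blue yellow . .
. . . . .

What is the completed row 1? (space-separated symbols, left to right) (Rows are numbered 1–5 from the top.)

yellow red green black blue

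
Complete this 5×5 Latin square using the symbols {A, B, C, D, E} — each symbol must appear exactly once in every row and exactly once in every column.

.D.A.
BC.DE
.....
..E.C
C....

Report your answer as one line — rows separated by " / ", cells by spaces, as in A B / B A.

E D C A B / B C A D E / A E B C D / D A E B C / C B D E A

Cell (r1,c1): row 1 has {A,D}; column 1 has {B,C} → E.
Cell (r1,c5): row 1 has {A,D,E}; column 5 has {C,E} → B.
Cell (r2,c3): row 2 has {B,C,D,E}; column 3 has {E} → A.
Cell (r4,c4): row 4 has {C,E}; column 4 has {A,D} → B.
Cell (r5,c4): row 5 has {C}; column 4 has {A,B,D} → E.
Cell (r1,c3): row 1 has {A,B,D,E}; column 3 has {A,E} → C.
Cell (r3,c4): row 3 is empty so far; column 4 has {A,B,D,E} → C.
Cell (r4,c2): row 4 has {B,C,E}; column 2 has {C,D} → A.
Cell (r5,c2): row 5 has {C,E}; column 2 has {A,C,D} → B.
Cell (r5,c3): row 5 has {B,C,E}; column 3 has {A,C,E} → D.
Cell (r5,c5): row 5 has {B,C,D,E}; column 5 has {B,C,E} → A.
Cell (r3,c2): row 3 has {C}; column 2 has {A,B,C,D} → E.
Cell (r3,c3): row 3 has {C,E}; column 3 has {A,C,D,E} → B.
Cell (r3,c5): row 3 has {B,C,E}; column 5 has {A,B,C,E} → D.
Cell (r4,c1): row 4 has {A,B,C,E}; column 1 has {B,C,E} → D.
Cell (r3,c1): row 3 has {B,C,D,E}; column 1 has {B,C,D,E} → A.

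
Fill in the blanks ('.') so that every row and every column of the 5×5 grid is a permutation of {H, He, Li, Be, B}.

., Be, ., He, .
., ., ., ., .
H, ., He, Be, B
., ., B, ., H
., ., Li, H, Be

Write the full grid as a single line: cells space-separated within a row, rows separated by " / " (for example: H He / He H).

B Be H He Li / Li H Be B He / H Li He Be B / Be He B Li H / He B Li H Be

(r1,c3) = H
(r1,c5) = Li
(r2,c3) = Be
(r2,c5) = He
(r3,c2) = Li
(r4,c2) = He
(r4,c4) = Li
(r5,c2) = B
(r1,c1) = B
(r2,c1) = Li
(r2,c2) = H
(r2,c4) = B
(r4,c1) = Be
(r5,c1) = He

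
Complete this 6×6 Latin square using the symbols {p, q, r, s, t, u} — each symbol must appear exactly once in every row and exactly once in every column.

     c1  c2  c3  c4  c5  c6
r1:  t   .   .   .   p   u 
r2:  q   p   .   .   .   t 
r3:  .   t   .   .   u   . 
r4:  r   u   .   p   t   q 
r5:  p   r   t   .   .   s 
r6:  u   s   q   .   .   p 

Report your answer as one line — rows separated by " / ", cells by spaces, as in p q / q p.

(r1,c2) = q
(r3,c1) = s
(r3,c6) = r
(r4,c3) = s
(r5,c5) = q
(r6,c5) = r
(r1,c3) = r
(r1,c4) = s
(r2,c3) = u
(r2,c4) = r
(r2,c5) = s
(r3,c3) = p
(r3,c4) = q
(r5,c4) = u
(r6,c4) = t

t q r s p u / q p u r s t / s t p q u r / r u s p t q / p r t u q s / u s q t r p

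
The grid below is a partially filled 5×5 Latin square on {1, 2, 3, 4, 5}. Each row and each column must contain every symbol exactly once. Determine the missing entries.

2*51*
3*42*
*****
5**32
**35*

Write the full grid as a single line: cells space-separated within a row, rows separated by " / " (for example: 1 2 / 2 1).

2 3 5 1 4 / 3 1 4 2 5 / 1 5 2 4 3 / 5 4 1 3 2 / 4 2 3 5 1

(r3,c4) = 4
(r4,c3) = 1
(r3,c1) = 1
(r3,c3) = 2
(r4,c2) = 4
(r5,c1) = 4
(r5,c5) = 1
(r1,c2) = 3
(r1,c5) = 4
(r2,c5) = 5
(r3,c2) = 5
(r3,c5) = 3
(r5,c2) = 2
(r2,c2) = 1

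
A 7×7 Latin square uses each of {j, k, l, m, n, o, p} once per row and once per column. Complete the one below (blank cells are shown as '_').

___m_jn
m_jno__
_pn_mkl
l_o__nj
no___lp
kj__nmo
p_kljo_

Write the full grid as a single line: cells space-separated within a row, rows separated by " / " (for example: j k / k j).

o k p m l j n / m l j n o p k / j p n o m k l / l m o k p n j / n o m j k l p / k j l p n m o / p n k l j o m

(r1,c1): row 1 has {j,m,n}; column 1 has {k,l,m,n,p}, so it must be o.
(r2,c6): row 2 has {j,m,n,o}; column 6 has {j,k,l,m,n,o}, so it must be p.
(r2,c7): row 2 has {j,m,n,o,p}; column 7 has {j,l,n,o,p}, so it must be k.
(r3,c1): row 3 has {k,l,m,n,p}; column 1 has {k,l,m,n,o,p}, so it must be j.
(r3,c4): row 3 has {j,k,l,m,n,p}; column 4 has {l,m,n}, so it must be o.
(r5,c3): row 5 has {l,n,o,p}; column 3 has {j,k,n,o}, so it must be m.
(r5,c5): row 5 has {l,m,n,o,p}; column 5 has {j,m,n,o}, so it must be k.
(r6,c4): row 6 has {j,k,m,n,o}; column 4 has {l,m,n,o}, so it must be p.
(r7,c7): row 7 has {j,k,l,o,p}; column 7 has {j,k,l,n,o,p}, so it must be m.
(r2,c2): row 2 has {j,k,m,n,o,p}; column 2 has {j,o,p}, so it must be l.
(r4,c4): row 4 has {j,l,n,o}; column 4 has {l,m,n,o,p}, so it must be k.
(r4,c5): row 4 has {j,k,l,n,o}; column 5 has {j,k,m,n,o}, so it must be p.
(r5,c4): row 5 has {k,l,m,n,o,p}; column 4 has {k,l,m,n,o,p}, so it must be j.
(r6,c3): row 6 has {j,k,m,n,o,p}; column 3 has {j,k,m,n,o}, so it must be l.
(r7,c2): row 7 has {j,k,l,m,o,p}; column 2 has {j,l,o,p}, so it must be n.
(r1,c2): row 1 has {j,m,n,o}; column 2 has {j,l,n,o,p}, so it must be k.
(r1,c3): row 1 has {j,k,m,n,o}; column 3 has {j,k,l,m,n,o}, so it must be p.
(r1,c5): row 1 has {j,k,m,n,o,p}; column 5 has {j,k,m,n,o,p}, so it must be l.
(r4,c2): row 4 has {j,k,l,n,o,p}; column 2 has {j,k,l,n,o,p}, so it must be m.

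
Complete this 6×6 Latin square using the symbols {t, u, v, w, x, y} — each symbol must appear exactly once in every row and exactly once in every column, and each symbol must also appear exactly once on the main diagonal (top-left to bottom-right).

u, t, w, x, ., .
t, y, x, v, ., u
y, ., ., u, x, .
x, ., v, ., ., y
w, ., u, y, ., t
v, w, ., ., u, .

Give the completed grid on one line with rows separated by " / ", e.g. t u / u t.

u t w x y v / t y x v w u / y v t u x w / x u v w t y / w x u y v t / v w y t u x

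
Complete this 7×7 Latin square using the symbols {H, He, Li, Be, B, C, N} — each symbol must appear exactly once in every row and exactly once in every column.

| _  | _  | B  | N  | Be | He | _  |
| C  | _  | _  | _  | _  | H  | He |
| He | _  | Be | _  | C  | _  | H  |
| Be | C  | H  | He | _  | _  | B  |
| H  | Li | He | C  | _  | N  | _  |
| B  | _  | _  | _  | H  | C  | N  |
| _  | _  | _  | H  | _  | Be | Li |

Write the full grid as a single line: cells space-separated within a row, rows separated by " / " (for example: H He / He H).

Li H B N Be He C / C Be N B Li H He / He N Be Li C B H / Be C H He N Li B / H Li He C B N Be / B He Li Be H C N / N B C H He Be Li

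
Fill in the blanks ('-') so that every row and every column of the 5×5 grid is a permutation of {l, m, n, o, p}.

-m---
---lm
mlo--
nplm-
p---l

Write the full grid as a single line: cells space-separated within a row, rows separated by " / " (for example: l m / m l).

(r2,c1): row 2 has {l,m}; column 1 has {m,n,p}, so it must be o.
(r2,c2): row 2 has {l,m,o}; column 2 has {l,m,p}, so it must be n.
(r2,c3): row 2 has {l,m,n,o}; column 3 has {l,o}, so it must be p.
(r4,c5): row 4 has {l,m,n,p}; column 5 has {l,m}, so it must be o.
(r5,c2): row 5 has {l,p}; column 2 has {l,m,n,p}, so it must be o.
(r5,c4): row 5 has {l,o,p}; column 4 has {l,m}, so it must be n.
(r1,c1): row 1 has {m}; column 1 has {m,n,o,p}, so it must be l.
(r1,c3): row 1 has {l,m}; column 3 has {l,o,p}, so it must be n.
(r1,c5): row 1 has {l,m,n}; column 5 has {l,m,o}, so it must be p.
(r3,c4): row 3 has {l,m,o}; column 4 has {l,m,n}, so it must be p.
(r3,c5): row 3 has {l,m,o,p}; column 5 has {l,m,o,p}, so it must be n.
(r5,c3): row 5 has {l,n,o,p}; column 3 has {l,n,o,p}, so it must be m.
(r1,c4): row 1 has {l,m,n,p}; column 4 has {l,m,n,p}, so it must be o.

l m n o p / o n p l m / m l o p n / n p l m o / p o m n l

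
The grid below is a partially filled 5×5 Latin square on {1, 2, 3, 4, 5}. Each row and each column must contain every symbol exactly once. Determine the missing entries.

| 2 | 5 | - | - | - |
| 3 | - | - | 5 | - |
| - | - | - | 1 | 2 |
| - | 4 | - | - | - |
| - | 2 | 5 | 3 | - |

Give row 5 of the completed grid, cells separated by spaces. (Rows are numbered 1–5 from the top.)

(r1,c4): row 1 has {2,5}; column 4 has {1,3,5}, so it must be 4.
(r2,c2): row 2 has {3,5}; column 2 has {2,4,5}, so it must be 1.
(r2,c5): row 2 has {1,3,5}; column 5 has {2}, so it must be 4.
(r3,c2): row 3 has {1,2}; column 2 has {1,2,4,5}, so it must be 3.
(r3,c3): row 3 has {1,2,3}; column 3 has {5}, so it must be 4.
(r4,c4): row 4 has {4}; column 4 has {1,3,4,5}, so it must be 2.
(r5,c5): row 5 has {2,3,5}; column 5 has {2,4}, so it must be 1.
(r1,c5): row 1 has {2,4,5}; column 5 has {1,2,4}, so it must be 3.
(r2,c3): row 2 has {1,3,4,5}; column 3 has {4,5}, so it must be 2.
(r3,c1): row 3 has {1,2,3,4}; column 1 has {2,3}, so it must be 5.
(r4,c1): row 4 has {2,4}; column 1 has {2,3,5}, so it must be 1.
(r4,c3): row 4 has {1,2,4}; column 3 has {2,4,5}, so it must be 3.
(r4,c5): row 4 has {1,2,3,4}; column 5 has {1,2,3,4}, so it must be 5.
(r5,c1): row 5 has {1,2,3,5}; column 1 has {1,2,3,5}, so it must be 4.

4 2 5 3 1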